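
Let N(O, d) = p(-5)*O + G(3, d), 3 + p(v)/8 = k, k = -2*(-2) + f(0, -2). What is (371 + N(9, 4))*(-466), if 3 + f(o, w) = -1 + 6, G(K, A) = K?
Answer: -274940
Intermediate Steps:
f(o, w) = 2 (f(o, w) = -3 + (-1 + 6) = -3 + 5 = 2)
k = 6 (k = -2*(-2) + 2 = 4 + 2 = 6)
p(v) = 24 (p(v) = -24 + 8*6 = -24 + 48 = 24)
N(O, d) = 3 + 24*O (N(O, d) = 24*O + 3 = 3 + 24*O)
(371 + N(9, 4))*(-466) = (371 + (3 + 24*9))*(-466) = (371 + (3 + 216))*(-466) = (371 + 219)*(-466) = 590*(-466) = -274940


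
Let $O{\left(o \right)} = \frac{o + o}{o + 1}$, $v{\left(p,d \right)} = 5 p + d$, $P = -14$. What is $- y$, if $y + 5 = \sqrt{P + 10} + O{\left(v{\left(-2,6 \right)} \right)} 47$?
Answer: $- \frac{361}{3} - 2 i \approx -120.33 - 2.0 i$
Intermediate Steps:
$v{\left(p,d \right)} = d + 5 p$
$O{\left(o \right)} = \frac{2 o}{1 + o}$
$y = \frac{361}{3} + 2 i$ ($y = -5 + \left(\sqrt{-14 + 10} + \frac{2 \left(6 + 5 \left(-2\right)\right)}{1 + \left(6 + 5 \left(-2\right)\right)} 47\right) = -5 + \left(\sqrt{-4} + \frac{2 \left(6 - 10\right)}{1 + \left(6 - 10\right)} 47\right) = -5 + \left(2 i + 2 \left(-4\right) \frac{1}{1 - 4} \cdot 47\right) = -5 + \left(2 i + 2 \left(-4\right) \frac{1}{-3} \cdot 47\right) = -5 + \left(2 i + 2 \left(-4\right) \left(- \frac{1}{3}\right) 47\right) = -5 + \left(2 i + \frac{8}{3} \cdot 47\right) = -5 + \left(2 i + \frac{376}{3}\right) = -5 + \left(\frac{376}{3} + 2 i\right) = \frac{361}{3} + 2 i \approx 120.33 + 2.0 i$)
$- y = - (\frac{361}{3} + 2 i) = - \frac{361}{3} - 2 i$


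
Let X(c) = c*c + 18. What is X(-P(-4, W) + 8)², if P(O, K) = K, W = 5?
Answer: 729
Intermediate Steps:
X(c) = 18 + c² (X(c) = c² + 18 = 18 + c²)
X(-P(-4, W) + 8)² = (18 + (-1*5 + 8)²)² = (18 + (-5 + 8)²)² = (18 + 3²)² = (18 + 9)² = 27² = 729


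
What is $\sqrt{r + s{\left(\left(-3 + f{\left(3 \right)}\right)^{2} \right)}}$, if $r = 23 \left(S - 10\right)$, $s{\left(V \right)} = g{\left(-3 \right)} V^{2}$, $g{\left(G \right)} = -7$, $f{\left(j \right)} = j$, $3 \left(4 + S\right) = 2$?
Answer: $\frac{2 i \sqrt{690}}{3} \approx 17.512 i$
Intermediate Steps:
$S = - \frac{10}{3}$ ($S = -4 + \frac{1}{3} \cdot 2 = -4 + \frac{2}{3} = - \frac{10}{3} \approx -3.3333$)
$s{\left(V \right)} = - 7 V^{2}$
$r = - \frac{920}{3}$ ($r = 23 \left(- \frac{10}{3} - 10\right) = 23 \left(- \frac{40}{3}\right) = - \frac{920}{3} \approx -306.67$)
$\sqrt{r + s{\left(\left(-3 + f{\left(3 \right)}\right)^{2} \right)}} = \sqrt{- \frac{920}{3} - 7 \left(\left(-3 + 3\right)^{2}\right)^{2}} = \sqrt{- \frac{920}{3} - 7 \left(0^{2}\right)^{2}} = \sqrt{- \frac{920}{3} - 7 \cdot 0^{2}} = \sqrt{- \frac{920}{3} - 0} = \sqrt{- \frac{920}{3} + 0} = \sqrt{- \frac{920}{3}} = \frac{2 i \sqrt{690}}{3}$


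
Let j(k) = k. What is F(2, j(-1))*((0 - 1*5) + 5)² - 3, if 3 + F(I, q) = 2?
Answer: -3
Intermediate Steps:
F(I, q) = -1 (F(I, q) = -3 + 2 = -1)
F(2, j(-1))*((0 - 1*5) + 5)² - 3 = -((0 - 1*5) + 5)² - 3 = -((0 - 5) + 5)² - 3 = -(-5 + 5)² - 3 = -1*0² - 3 = -1*0 - 3 = 0 - 3 = -3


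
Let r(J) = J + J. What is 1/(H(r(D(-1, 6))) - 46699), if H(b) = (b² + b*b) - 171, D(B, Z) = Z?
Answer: -1/46582 ≈ -2.1468e-5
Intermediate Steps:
r(J) = 2*J
H(b) = -171 + 2*b² (H(b) = (b² + b²) - 171 = 2*b² - 171 = -171 + 2*b²)
1/(H(r(D(-1, 6))) - 46699) = 1/((-171 + 2*(2*6)²) - 46699) = 1/((-171 + 2*12²) - 46699) = 1/((-171 + 2*144) - 46699) = 1/((-171 + 288) - 46699) = 1/(117 - 46699) = 1/(-46582) = -1/46582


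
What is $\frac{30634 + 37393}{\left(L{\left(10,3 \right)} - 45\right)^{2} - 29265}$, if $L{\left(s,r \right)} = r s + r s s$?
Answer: $\frac{68027}{51960} \approx 1.3092$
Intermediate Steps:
$L{\left(s,r \right)} = r s + r s^{2}$
$\frac{30634 + 37393}{\left(L{\left(10,3 \right)} - 45\right)^{2} - 29265} = \frac{30634 + 37393}{\left(3 \cdot 10 \left(1 + 10\right) - 45\right)^{2} - 29265} = \frac{68027}{\left(3 \cdot 10 \cdot 11 - 45\right)^{2} - 29265} = \frac{68027}{\left(330 - 45\right)^{2} - 29265} = \frac{68027}{285^{2} - 29265} = \frac{68027}{81225 - 29265} = \frac{68027}{51960}$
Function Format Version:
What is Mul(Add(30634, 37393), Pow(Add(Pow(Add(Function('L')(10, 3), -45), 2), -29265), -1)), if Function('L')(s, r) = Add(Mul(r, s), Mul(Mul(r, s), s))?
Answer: Rational(68027, 51960) ≈ 1.3092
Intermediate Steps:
Function('L')(s, r) = Add(Mul(r, s), Mul(r, Pow(s, 2)))
Mul(Add(30634, 37393), Pow(Add(Pow(Add(Function('L')(10, 3), -45), 2), -29265), -1)) = Mul(Add(30634, 37393), Pow(Add(Pow(Add(Mul(3, 10, Add(1, 10)), -45), 2), -29265), -1)) = Mul(68027, Pow(Add(Pow(Add(Mul(3, 10, 11), -45), 2), -29265), -1)) = Mul(68027, Pow(Add(Pow(Add(330, -45), 2), -29265), -1)) = Mul(68027, Pow(Add(Pow(285, 2), -29265), -1)) = Mul(68027, Pow(Add(81225, -29265), -1)) = Mul(68027, Pow(51960, -1)) = Mul(68027, Rational(1, 51960)) = Rational(68027, 51960)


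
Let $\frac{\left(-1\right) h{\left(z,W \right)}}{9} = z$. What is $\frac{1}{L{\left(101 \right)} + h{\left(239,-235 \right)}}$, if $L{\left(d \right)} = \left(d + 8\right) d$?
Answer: $\frac{1}{8858} \approx 0.00011289$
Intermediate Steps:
$L{\left(d \right)} = d \left(8 + d\right)$ ($L{\left(d \right)} = \left(8 + d\right) d = d \left(8 + d\right)$)
$h{\left(z,W \right)} = - 9 z$
$\frac{1}{L{\left(101 \right)} + h{\left(239,-235 \right)}} = \frac{1}{101 \left(8 + 101\right) - 2151} = \frac{1}{101 \cdot 109 - 2151} = \frac{1}{11009 - 2151} = \frac{1}{8858}$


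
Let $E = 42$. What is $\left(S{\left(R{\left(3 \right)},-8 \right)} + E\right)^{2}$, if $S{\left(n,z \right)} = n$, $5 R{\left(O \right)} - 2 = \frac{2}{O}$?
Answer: $\frac{407044}{225} \approx 1809.1$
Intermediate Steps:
$R{\left(O \right)} = \frac{2}{5} + \frac{2}{5 O}$ ($R{\left(O \right)} = \frac{2}{5} + \frac{2 \frac{1}{O}}{5} = \frac{2}{5} + \frac{2}{5 O}$)
$\left(S{\left(R{\left(3 \right)},-8 \right)} + E\right)^{2} = \left(\frac{2 \left(1 + 3\right)}{5 \cdot 3} + 42\right)^{2} = \left(\frac{2}{5} \cdot \frac{1}{3} \cdot 4 + 42\right)^{2} = \left(\frac{8}{15} + 42\right)^{2} = \left(\frac{638}{15}\right)^{2} = \frac{407044}{225}$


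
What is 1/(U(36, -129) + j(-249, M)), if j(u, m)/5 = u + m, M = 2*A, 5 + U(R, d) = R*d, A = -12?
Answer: -1/6014 ≈ -0.00016628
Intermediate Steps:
U(R, d) = -5 + R*d
M = -24 (M = 2*(-12) = -24)
j(u, m) = 5*m + 5*u (j(u, m) = 5*(u + m) = 5*(m + u) = 5*m + 5*u)
1/(U(36, -129) + j(-249, M)) = 1/((-5 + 36*(-129)) + (5*(-24) + 5*(-249))) = 1/((-5 - 4644) + (-120 - 1245)) = 1/(-4649 - 1365) = 1/(-6014) = -1/6014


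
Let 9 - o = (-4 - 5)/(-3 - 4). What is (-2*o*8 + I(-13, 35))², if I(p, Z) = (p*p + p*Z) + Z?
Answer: 6869641/49 ≈ 1.4020e+5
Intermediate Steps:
I(p, Z) = Z + p² + Z*p (I(p, Z) = (p² + Z*p) + Z = Z + p² + Z*p)
o = 54/7 (o = 9 - (-4 - 5)/(-3 - 4) = 9 - (-9)/(-7) = 9 - (-9)*(-1)/7 = 9 - 1*9/7 = 9 - 9/7 = 54/7 ≈ 7.7143)
(-2*o*8 + I(-13, 35))² = (-2*54/7*8 + (35 + (-13)² + 35*(-13)))² = (-108/7*8 + (35 + 169 - 455))² = (-864/7 - 251)² = (-2621/7)² = 6869641/49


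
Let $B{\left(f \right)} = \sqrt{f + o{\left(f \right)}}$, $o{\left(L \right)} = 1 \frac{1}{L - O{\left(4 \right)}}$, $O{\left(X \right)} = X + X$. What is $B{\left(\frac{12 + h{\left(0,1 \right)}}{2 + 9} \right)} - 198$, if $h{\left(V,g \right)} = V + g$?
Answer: $-198 + \frac{\sqrt{28182}}{165} \approx -196.98$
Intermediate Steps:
$O{\left(X \right)} = 2 X$
$o{\left(L \right)} = \frac{1}{-8 + L}$ ($o{\left(L \right)} = 1 \frac{1}{L - 2 \cdot 4} = 1 \frac{1}{L - 8} = 1 \frac{1}{-8 + L} = \frac{1}{-8 + L}$)
$B{\left(f \right)} = \sqrt{f + \frac{1}{-8 + f}}$
$B{\left(\frac{12 + h{\left(0,1 \right)}}{2 + 9} \right)} - 198 = \sqrt{\frac{1 + \frac{12 + \left(0 + 1\right)}{2 + 9} \left(-8 + \frac{12 + \left(0 + 1\right)}{2 + 9}\right)}{-8 + \frac{12 + \left(0 + 1\right)}{2 + 9}}} - 198 = \sqrt{\frac{1 + \frac{12 + 1}{11} \left(-8 + \frac{12 + 1}{11}\right)}{-8 + \frac{12 + 1}{11}}} - 198 = \sqrt{\frac{1 + 13 \cdot \frac{1}{11} \left(-8 + 13 \cdot \frac{1}{11}\right)}{-8 + 13 \cdot \frac{1}{11}}} - 198 = \sqrt{\frac{1 + \frac{13 \left(-8 + \frac{13}{11}\right)}{11}}{-8 + \frac{13}{11}}} - 198 = \sqrt{\frac{1 + \frac{13}{11} \left(- \frac{75}{11}\right)}{- \frac{75}{11}}} - 198 = \sqrt{- \frac{11 \left(1 - \frac{975}{121}\right)}{75}} - 198 = \sqrt{\left(- \frac{11}{75}\right) \left(- \frac{854}{121}\right)} - 198 = \sqrt{\frac{854}{825}} - 198 = \frac{\sqrt{28182}}{165} - 198 = -198 + \frac{\sqrt{28182}}{165}$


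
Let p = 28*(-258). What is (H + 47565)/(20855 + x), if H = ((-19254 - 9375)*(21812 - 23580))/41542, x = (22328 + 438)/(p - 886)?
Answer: 1369617679935/585435079994 ≈ 2.3395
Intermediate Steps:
p = -7224
x = -11383/4055 (x = (22328 + 438)/(-7224 - 886) = 22766/(-8110) = 22766*(-1/8110) = -11383/4055 ≈ -2.8072)
H = 25308036/20771 (H = -28629*(-1768)*(1/41542) = 50616072*(1/41542) = 25308036/20771 ≈ 1218.4)
(H + 47565)/(20855 + x) = (25308036/20771 + 47565)/(20855 - 11383/4055) = 1013280651/(20771*(84555642/4055)) = (1013280651/20771)*(4055/84555642) = 1369617679935/585435079994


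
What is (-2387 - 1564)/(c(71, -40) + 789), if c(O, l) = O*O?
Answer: -3951/5830 ≈ -0.67770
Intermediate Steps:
c(O, l) = O²
(-2387 - 1564)/(c(71, -40) + 789) = (-2387 - 1564)/(71² + 789) = -3951/(5041 + 789) = -3951/5830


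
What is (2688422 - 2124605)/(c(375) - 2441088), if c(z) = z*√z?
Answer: -50975070848/220698440347 - 117461875*√15/662095321041 ≈ -0.23166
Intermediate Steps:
c(z) = z^(3/2)
(2688422 - 2124605)/(c(375) - 2441088) = (2688422 - 2124605)/(375^(3/2) - 2441088) = 563817/(1875*√15 - 2441088) = 563817/(-2441088 + 1875*√15)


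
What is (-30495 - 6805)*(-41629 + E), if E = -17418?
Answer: 2202453100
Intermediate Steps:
(-30495 - 6805)*(-41629 + E) = (-30495 - 6805)*(-41629 - 17418) = -37300*(-59047) = 2202453100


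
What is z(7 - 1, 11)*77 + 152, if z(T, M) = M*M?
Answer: 9469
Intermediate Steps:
z(T, M) = M**2
z(7 - 1, 11)*77 + 152 = 11**2*77 + 152 = 121*77 + 152 = 9317 + 152 = 9469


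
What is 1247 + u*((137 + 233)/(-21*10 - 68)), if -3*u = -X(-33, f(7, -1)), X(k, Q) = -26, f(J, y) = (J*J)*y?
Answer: 524809/417 ≈ 1258.5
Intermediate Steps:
f(J, y) = y*J**2 (f(J, y) = J**2*y = y*J**2)
u = -26/3 (u = -(-1)*(-26)/3 = -1/3*26 = -26/3 ≈ -8.6667)
1247 + u*((137 + 233)/(-21*10 - 68)) = 1247 - 26*(137 + 233)/(3*(-21*10 - 68)) = 1247 - 9620/(3*(-210 - 68)) = 1247 - 9620/(3*(-278)) = 1247 - 9620*(-1)/(3*278) = 1247 - 26/3*(-185/139) = 1247 + 4810/417 = 524809/417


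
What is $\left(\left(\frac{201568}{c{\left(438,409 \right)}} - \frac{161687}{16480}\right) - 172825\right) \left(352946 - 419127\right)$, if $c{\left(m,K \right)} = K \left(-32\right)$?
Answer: $\frac{77105215838410043}{6740320} \approx 1.1439 \cdot 10^{10}$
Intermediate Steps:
$c{\left(m,K \right)} = - 32 K$
$\left(\left(\frac{201568}{c{\left(438,409 \right)}} - \frac{161687}{16480}\right) - 172825\right) \left(352946 - 419127\right) = \left(\left(\frac{201568}{\left(-32\right) 409} - \frac{161687}{16480}\right) - 172825\right) \left(352946 - 419127\right) = \left(\left(\frac{201568}{-13088} - \frac{161687}{16480}\right) - 172825\right) \left(-66181\right) = \left(\left(201568 \left(- \frac{1}{13088}\right) - \frac{161687}{16480}\right) - 172825\right) \left(-66181\right) = \left(\left(- \frac{6299}{409} - \frac{161687}{16480}\right) - 172825\right) \left(-66181\right) = \left(- \frac{169937503}{6740320} - 172825\right) \left(-66181\right) = \left(- \frac{1165065741503}{6740320}\right) \left(-66181\right) = \frac{77105215838410043}{6740320}$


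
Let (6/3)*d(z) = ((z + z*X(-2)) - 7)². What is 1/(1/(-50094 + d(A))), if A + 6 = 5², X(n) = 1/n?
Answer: -400727/8 ≈ -50091.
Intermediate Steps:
A = 19 (A = -6 + 5² = -6 + 25 = 19)
d(z) = (-7 + z/2)²/2 (d(z) = ((z + z/(-2)) - 7)²/2 = ((z + z*(-½)) - 7)²/2 = ((z - z/2) - 7)²/2 = (z/2 - 7)²/2 = (-7 + z/2)²/2)
1/(1/(-50094 + d(A))) = 1/(1/(-50094 + (-14 + 19)²/8)) = 1/(1/(-50094 + (⅛)*5²)) = 1/(1/(-50094 + (⅛)*25)) = 1/(1/(-50094 + 25/8)) = 1/(1/(-400727/8)) = 1/(-8/400727) = -400727/8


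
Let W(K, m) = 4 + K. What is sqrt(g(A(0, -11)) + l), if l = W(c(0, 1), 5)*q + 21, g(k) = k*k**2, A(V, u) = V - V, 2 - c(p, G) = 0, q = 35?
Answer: sqrt(231) ≈ 15.199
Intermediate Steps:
c(p, G) = 2 (c(p, G) = 2 - 1*0 = 2 + 0 = 2)
A(V, u) = 0
g(k) = k**3
l = 231 (l = (4 + 2)*35 + 21 = 6*35 + 21 = 210 + 21 = 231)
sqrt(g(A(0, -11)) + l) = sqrt(0**3 + 231) = sqrt(0 + 231) = sqrt(231)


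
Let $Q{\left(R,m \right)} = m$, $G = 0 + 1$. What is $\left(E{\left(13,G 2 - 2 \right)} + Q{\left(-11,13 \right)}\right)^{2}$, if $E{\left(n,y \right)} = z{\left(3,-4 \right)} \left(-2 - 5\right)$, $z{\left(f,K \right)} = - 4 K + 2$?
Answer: $12769$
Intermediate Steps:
$G = 1$
$z{\left(f,K \right)} = 2 - 4 K$
$E{\left(n,y \right)} = -126$ ($E{\left(n,y \right)} = \left(2 - -16\right) \left(-2 - 5\right) = \left(2 + 16\right) \left(-7\right) = 18 \left(-7\right) = -126$)
$\left(E{\left(13,G 2 - 2 \right)} + Q{\left(-11,13 \right)}\right)^{2} = \left(-126 + 13\right)^{2} = \left(-113\right)^{2} = 12769$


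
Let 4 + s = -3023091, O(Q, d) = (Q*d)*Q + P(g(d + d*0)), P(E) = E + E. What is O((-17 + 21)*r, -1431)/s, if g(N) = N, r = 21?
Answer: 10099998/3023095 ≈ 3.3409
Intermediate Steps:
P(E) = 2*E
O(Q, d) = 2*d + d*Q² (O(Q, d) = (Q*d)*Q + 2*(d + d*0) = d*Q² + 2*(d + 0) = d*Q² + 2*d = 2*d + d*Q²)
s = -3023095 (s = -4 - 3023091 = -3023095)
O((-17 + 21)*r, -1431)/s = -1431*(2 + ((-17 + 21)*21)²)/(-3023095) = -1431*(2 + (4*21)²)*(-1/3023095) = -1431*(2 + 84²)*(-1/3023095) = -1431*(2 + 7056)*(-1/3023095) = -1431*7058*(-1/3023095) = -10099998*(-1/3023095) = 10099998/3023095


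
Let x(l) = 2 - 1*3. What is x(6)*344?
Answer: -344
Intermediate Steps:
x(l) = -1 (x(l) = 2 - 3 = -1)
x(6)*344 = -1*344 = -344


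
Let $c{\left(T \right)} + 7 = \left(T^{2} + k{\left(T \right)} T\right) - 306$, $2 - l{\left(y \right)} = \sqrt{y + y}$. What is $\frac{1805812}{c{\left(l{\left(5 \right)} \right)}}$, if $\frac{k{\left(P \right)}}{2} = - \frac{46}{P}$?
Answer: $- \frac{706072492}{152721} + \frac{7223248 \sqrt{10}}{152721} \approx -4473.7$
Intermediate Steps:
$k{\left(P \right)} = - \frac{92}{P}$ ($k{\left(P \right)} = 2 \left(- \frac{46}{P}\right) = - \frac{92}{P}$)
$l{\left(y \right)} = 2 - \sqrt{2} \sqrt{y}$ ($l{\left(y \right)} = 2 - \sqrt{y + y} = 2 - \sqrt{2 y} = 2 - \sqrt{2} \sqrt{y}$)
$c{\left(T \right)} = -405 + T^{2}$ ($c{\left(T \right)} = -7 - \left(306 - T^{2} - - \frac{92}{T} T\right) = -7 + \left(\left(T^{2} - 92\right) - 306\right) = -7 + \left(\left(-92 + T^{2}\right) - 306\right) = -7 + \left(-398 + T^{2}\right) = -405 + T^{2}$)
$\frac{1805812}{c{\left(l{\left(5 \right)} \right)}} = \frac{1805812}{-405 + \left(2 - \sqrt{2} \sqrt{5}\right)^{2}} = \frac{1805812}{-405 + \left(2 - \sqrt{10}\right)^{2}}$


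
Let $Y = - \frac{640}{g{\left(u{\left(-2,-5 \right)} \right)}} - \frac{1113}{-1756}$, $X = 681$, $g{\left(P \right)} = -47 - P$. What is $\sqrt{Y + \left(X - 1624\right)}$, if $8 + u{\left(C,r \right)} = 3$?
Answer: $\frac{5 i \sqrt{12607452669}}{18438} \approx 30.449 i$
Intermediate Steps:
$u{\left(C,r \right)} = -5$ ($u{\left(C,r \right)} = -8 + 3 = -5$)
$Y = \frac{585293}{36876}$ ($Y = - \frac{640}{-47 - -5} - \frac{1113}{-1756} = - \frac{640}{-47 + 5} - - \frac{1113}{1756} = - \frac{640}{-42} + \frac{1113}{1756} = \left(-640\right) \left(- \frac{1}{42}\right) + \frac{1113}{1756} = \frac{320}{21} + \frac{1113}{1756} = \frac{585293}{36876} \approx 15.872$)
$\sqrt{Y + \left(X - 1624\right)} = \sqrt{\frac{585293}{36876} + \left(681 - 1624\right)} = \sqrt{\frac{585293}{36876} - 943} = \sqrt{- \frac{34188775}{36876}} = \frac{5 i \sqrt{12607452669}}{18438}$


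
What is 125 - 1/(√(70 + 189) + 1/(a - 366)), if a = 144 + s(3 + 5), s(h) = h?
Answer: 1482645161/11861163 - 45796*√259/11861163 ≈ 124.94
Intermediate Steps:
a = 152 (a = 144 + (3 + 5) = 144 + 8 = 152)
125 - 1/(√(70 + 189) + 1/(a - 366)) = 125 - 1/(√(70 + 189) + 1/(152 - 366)) = 125 - 1/(√259 + 1/(-214)) = 125 - 1/(√259 - 1/214) = 125 - 1/(-1/214 + √259)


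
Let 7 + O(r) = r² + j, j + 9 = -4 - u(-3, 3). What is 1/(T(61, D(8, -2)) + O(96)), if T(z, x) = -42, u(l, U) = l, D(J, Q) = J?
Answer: 1/9157 ≈ 0.00010921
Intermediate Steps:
j = -10 (j = -9 + (-4 - 1*(-3)) = -9 + (-4 + 3) = -9 - 1 = -10)
O(r) = -17 + r² (O(r) = -7 + (r² - 10) = -7 + (-10 + r²) = -17 + r²)
1/(T(61, D(8, -2)) + O(96)) = 1/(-42 + (-17 + 96²)) = 1/(-42 + (-17 + 9216)) = 1/(-42 + 9199) = 1/9157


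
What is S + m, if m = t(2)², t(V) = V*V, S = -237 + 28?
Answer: -193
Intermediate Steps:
S = -209
t(V) = V²
m = 16 (m = (2²)² = 4² = 16)
S + m = -209 + 16 = -193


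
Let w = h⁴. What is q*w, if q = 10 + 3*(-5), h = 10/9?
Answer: -50000/6561 ≈ -7.6208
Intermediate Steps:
h = 10/9 (h = 10*(⅑) = 10/9 ≈ 1.1111)
w = 10000/6561 (w = (10/9)⁴ = 10000/6561 ≈ 1.5242)
q = -5 (q = 10 - 15 = -5)
q*w = -5*10000/6561 = -50000/6561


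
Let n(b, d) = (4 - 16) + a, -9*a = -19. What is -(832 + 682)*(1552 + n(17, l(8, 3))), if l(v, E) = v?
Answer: -21012806/9 ≈ -2.3348e+6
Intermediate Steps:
a = 19/9 (a = -⅑*(-19) = 19/9 ≈ 2.1111)
n(b, d) = -89/9 (n(b, d) = (4 - 16) + 19/9 = -12 + 19/9 = -89/9)
-(832 + 682)*(1552 + n(17, l(8, 3))) = -(832 + 682)*(1552 - 89/9) = -1514*13879/9 = -1*21012806/9 = -21012806/9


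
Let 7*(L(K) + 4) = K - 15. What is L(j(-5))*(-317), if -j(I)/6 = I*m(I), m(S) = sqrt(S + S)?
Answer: 13631/7 - 9510*I*sqrt(10)/7 ≈ 1947.3 - 4296.2*I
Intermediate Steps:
m(S) = sqrt(2)*sqrt(S) (m(S) = sqrt(2*S) = sqrt(2)*sqrt(S))
j(I) = -6*sqrt(2)*I**(3/2) (j(I) = -6*I*sqrt(2)*sqrt(I) = -6*sqrt(2)*I**(3/2))
L(K) = -43/7 + K/7 (L(K) = -4 + (K - 15)/7 = -4 + (-15 + K)/7 = -4 + (-15/7 + K/7) = -43/7 + K/7)
L(j(-5))*(-317) = (-43/7 + (-6*sqrt(2)*(-5)**(3/2))/7)*(-317) = (-43/7 + (-6*sqrt(2)*(-5*I*sqrt(5)))/7)*(-317) = (-43/7 + (30*I*sqrt(10))/7)*(-317) = (-43/7 + 30*I*sqrt(10)/7)*(-317) = 13631/7 - 9510*I*sqrt(10)/7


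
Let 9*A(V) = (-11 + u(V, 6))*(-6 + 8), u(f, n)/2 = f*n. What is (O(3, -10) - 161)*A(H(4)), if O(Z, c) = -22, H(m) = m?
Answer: -4514/3 ≈ -1504.7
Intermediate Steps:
u(f, n) = 2*f*n (u(f, n) = 2*(f*n) = 2*f*n)
A(V) = -22/9 + 8*V/3 (A(V) = ((-11 + 2*V*6)*(-6 + 8))/9 = ((-11 + 12*V)*2)/9 = (-22 + 24*V)/9 = -22/9 + 8*V/3)
(O(3, -10) - 161)*A(H(4)) = (-22 - 161)*(-22/9 + (8/3)*4) = -183*(-22/9 + 32/3) = -183*74/9 = -4514/3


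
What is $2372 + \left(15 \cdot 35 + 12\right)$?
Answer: $2909$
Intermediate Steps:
$2372 + \left(15 \cdot 35 + 12\right) = 2372 + \left(525 + 12\right) = 2372 + 537 = 2909$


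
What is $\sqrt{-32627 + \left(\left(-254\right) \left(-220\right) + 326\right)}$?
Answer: $\sqrt{23579} \approx 153.55$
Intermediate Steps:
$\sqrt{-32627 + \left(\left(-254\right) \left(-220\right) + 326\right)} = \sqrt{-32627 + \left(55880 + 326\right)} = \sqrt{-32627 + 56206} = \sqrt{23579}$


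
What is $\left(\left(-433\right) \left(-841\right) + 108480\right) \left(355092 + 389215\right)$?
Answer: $351784050331$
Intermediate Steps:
$\left(\left(-433\right) \left(-841\right) + 108480\right) \left(355092 + 389215\right) = \left(364153 + 108480\right) 744307 = 472633 \cdot 744307 = 351784050331$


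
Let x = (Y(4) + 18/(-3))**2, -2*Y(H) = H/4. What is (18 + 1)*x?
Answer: 3211/4 ≈ 802.75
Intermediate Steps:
Y(H) = -H/8 (Y(H) = -H/(2*4) = -H/8)
x = 169/4 (x = (-1/8*4 + 18/(-3))**2 = (-1/2 + 18*(-1/3))**2 = (-1/2 - 6)**2 = (-13/2)**2 = 169/4 ≈ 42.250)
(18 + 1)*x = (18 + 1)*(169/4) = 19*(169/4) = 3211/4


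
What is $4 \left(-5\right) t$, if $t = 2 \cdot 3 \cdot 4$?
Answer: $-480$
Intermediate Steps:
$t = 24$ ($t = 6 \cdot 4 = 24$)
$4 \left(-5\right) t = 4 \left(-5\right) 24 = \left(-20\right) 24 = -480$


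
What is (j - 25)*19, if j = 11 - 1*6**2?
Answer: -950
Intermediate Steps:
j = -25 (j = 11 - 1*36 = 11 - 36 = -25)
(j - 25)*19 = (-25 - 25)*19 = -50*19 = -950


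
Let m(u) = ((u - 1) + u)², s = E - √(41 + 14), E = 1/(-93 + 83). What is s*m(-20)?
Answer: -1681/10 - 1681*√55 ≈ -12635.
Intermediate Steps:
E = -⅒ (E = 1/(-10) = -⅒ ≈ -0.10000)
s = -⅒ - √55 (s = -⅒ - √(41 + 14) = -⅒ - √55 ≈ -7.5162)
m(u) = (-1 + 2*u)² (m(u) = ((-1 + u) + u)² = (-1 + 2*u)²)
s*m(-20) = (-⅒ - √55)*(-1 + 2*(-20))² = (-⅒ - √55)*(-1 - 40)² = (-⅒ - √55)*(-41)² = (-⅒ - √55)*1681 = -1681/10 - 1681*√55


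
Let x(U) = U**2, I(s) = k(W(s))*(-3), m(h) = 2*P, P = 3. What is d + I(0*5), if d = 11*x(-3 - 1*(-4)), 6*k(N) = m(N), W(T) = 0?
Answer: 8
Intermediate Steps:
m(h) = 6 (m(h) = 2*3 = 6)
k(N) = 1 (k(N) = (1/6)*6 = 1)
I(s) = -3 (I(s) = 1*(-3) = -3)
d = 11 (d = 11*(-3 - 1*(-4))**2 = 11*(-3 + 4)**2 = 11*1**2 = 11*1 = 11)
d + I(0*5) = 11 - 3 = 8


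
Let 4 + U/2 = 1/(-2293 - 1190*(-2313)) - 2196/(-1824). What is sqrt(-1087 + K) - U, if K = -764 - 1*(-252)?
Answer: 3423875923/612269604 + I*sqrt(1599) ≈ 5.5921 + 39.987*I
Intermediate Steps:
K = -512 (K = -764 + 252 = -512)
U = -3423875923/612269604 (U = -8 + 2*(1/(-2293 - 1190*(-2313)) - 2196/(-1824)) = -8 + 2*(-1/2313/(-3483) - 2196*(-1/1824)) = -8 + 2*(-1/3483*(-1/2313) + 183/152) = -8 + 2*(1/8056179 + 183/152) = -8 + 2*(1474280909/1224539208) = -8 + 1474280909/612269604 = -3423875923/612269604 ≈ -5.5921)
sqrt(-1087 + K) - U = sqrt(-1087 - 512) - 1*(-3423875923/612269604) = sqrt(-1599) + 3423875923/612269604 = I*sqrt(1599) + 3423875923/612269604 = 3423875923/612269604 + I*sqrt(1599)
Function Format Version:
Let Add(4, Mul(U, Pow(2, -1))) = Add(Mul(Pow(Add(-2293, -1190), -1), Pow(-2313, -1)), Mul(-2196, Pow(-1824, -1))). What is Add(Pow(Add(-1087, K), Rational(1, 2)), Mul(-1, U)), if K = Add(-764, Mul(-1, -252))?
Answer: Add(Rational(3423875923, 612269604), Mul(I, Pow(1599, Rational(1, 2)))) ≈ Add(5.5921, Mul(39.987, I))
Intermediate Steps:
K = -512 (K = Add(-764, 252) = -512)
U = Rational(-3423875923, 612269604) (U = Add(-8, Mul(2, Add(Mul(Pow(Add(-2293, -1190), -1), Pow(-2313, -1)), Mul(-2196, Pow(-1824, -1))))) = Add(-8, Mul(2, Add(Mul(Pow(-3483, -1), Rational(-1, 2313)), Mul(-2196, Rational(-1, 1824))))) = Add(-8, Mul(2, Add(Mul(Rational(-1, 3483), Rational(-1, 2313)), Rational(183, 152)))) = Add(-8, Mul(2, Add(Rational(1, 8056179), Rational(183, 152)))) = Add(-8, Mul(2, Rational(1474280909, 1224539208))) = Add(-8, Rational(1474280909, 612269604)) = Rational(-3423875923, 612269604) ≈ -5.5921)
Add(Pow(Add(-1087, K), Rational(1, 2)), Mul(-1, U)) = Add(Pow(Add(-1087, -512), Rational(1, 2)), Mul(-1, Rational(-3423875923, 612269604))) = Add(Pow(-1599, Rational(1, 2)), Rational(3423875923, 612269604)) = Add(Mul(I, Pow(1599, Rational(1, 2))), Rational(3423875923, 612269604)) = Add(Rational(3423875923, 612269604), Mul(I, Pow(1599, Rational(1, 2))))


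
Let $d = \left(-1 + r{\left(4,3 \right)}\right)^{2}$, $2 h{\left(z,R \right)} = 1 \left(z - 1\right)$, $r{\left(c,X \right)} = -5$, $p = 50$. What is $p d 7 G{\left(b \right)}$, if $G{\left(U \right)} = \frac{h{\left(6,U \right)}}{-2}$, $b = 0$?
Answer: $-15750$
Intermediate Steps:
$h{\left(z,R \right)} = - \frac{1}{2} + \frac{z}{2}$ ($h{\left(z,R \right)} = \frac{1 \left(z - 1\right)}{2} = \frac{1 \left(-1 + z\right)}{2} = \frac{-1 + z}{2} = - \frac{1}{2} + \frac{z}{2}$)
$G{\left(U \right)} = - \frac{5}{4}$ ($G{\left(U \right)} = \frac{- \frac{1}{2} + \frac{1}{2} \cdot 6}{-2} = \left(- \frac{1}{2} + 3\right) \left(- \frac{1}{2}\right) = \frac{5}{2} \left(- \frac{1}{2}\right) = - \frac{5}{4}$)
$d = 36$ ($d = \left(-1 - 5\right)^{2} = \left(-6\right)^{2} = 36$)
$p d 7 G{\left(b \right)} = 50 \cdot 36 \cdot 7 \left(- \frac{5}{4}\right) = 50 \cdot 252 \left(- \frac{5}{4}\right) = 50 \left(-315\right) = -15750$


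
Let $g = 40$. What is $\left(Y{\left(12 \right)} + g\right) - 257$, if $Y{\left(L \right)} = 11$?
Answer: $-206$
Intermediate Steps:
$\left(Y{\left(12 \right)} + g\right) - 257 = \left(11 + 40\right) - 257 = 51 - 257 = -206$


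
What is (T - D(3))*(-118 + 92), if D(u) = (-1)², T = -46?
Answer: 1222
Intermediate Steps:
D(u) = 1
(T - D(3))*(-118 + 92) = (-46 - 1*1)*(-118 + 92) = (-46 - 1)*(-26) = -47*(-26) = 1222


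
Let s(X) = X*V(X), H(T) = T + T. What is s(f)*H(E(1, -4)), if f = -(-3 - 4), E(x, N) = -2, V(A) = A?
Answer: -196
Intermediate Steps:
H(T) = 2*T
f = 7 (f = -1*(-7) = 7)
s(X) = X**2 (s(X) = X*X = X**2)
s(f)*H(E(1, -4)) = 7**2*(2*(-2)) = 49*(-4) = -196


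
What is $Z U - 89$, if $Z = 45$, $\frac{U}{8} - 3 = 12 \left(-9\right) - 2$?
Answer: $-38609$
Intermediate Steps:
$U = -856$ ($U = 24 + 8 \left(12 \left(-9\right) - 2\right) = 24 + 8 \left(-108 - 2\right) = 24 + 8 \left(-110\right) = 24 - 880 = -856$)
$Z U - 89 = 45 \left(-856\right) - 89 = -38520 - 89 = -38609$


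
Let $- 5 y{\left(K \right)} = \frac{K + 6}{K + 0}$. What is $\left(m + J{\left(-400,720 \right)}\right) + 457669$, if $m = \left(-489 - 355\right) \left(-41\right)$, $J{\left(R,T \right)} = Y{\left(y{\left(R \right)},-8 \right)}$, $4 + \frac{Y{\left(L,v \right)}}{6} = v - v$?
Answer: $492249$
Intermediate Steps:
$y{\left(K \right)} = - \frac{6 + K}{5 K}$ ($y{\left(K \right)} = - \frac{\left(K + 6\right) \frac{1}{K + 0}}{5} = - \frac{\left(6 + K\right) \frac{1}{K}}{5} = - \frac{\frac{1}{K} \left(6 + K\right)}{5} = - \frac{6 + K}{5 K}$)
$Y{\left(L,v \right)} = -24$ ($Y{\left(L,v \right)} = -24 + 6 \left(v - v\right) = -24 + 6 \cdot 0 = -24 + 0 = -24$)
$J{\left(R,T \right)} = -24$
$m = 34604$ ($m = \left(-489 - 355\right) \left(-41\right) = \left(-844\right) \left(-41\right) = 34604$)
$\left(m + J{\left(-400,720 \right)}\right) + 457669 = \left(34604 - 24\right) + 457669 = 34580 + 457669 = 492249$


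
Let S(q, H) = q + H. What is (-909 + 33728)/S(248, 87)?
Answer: 32819/335 ≈ 97.967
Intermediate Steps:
S(q, H) = H + q
(-909 + 33728)/S(248, 87) = (-909 + 33728)/(87 + 248) = 32819/335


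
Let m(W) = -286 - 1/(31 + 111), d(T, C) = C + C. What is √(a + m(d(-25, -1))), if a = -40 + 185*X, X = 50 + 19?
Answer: √250819854/142 ≈ 111.53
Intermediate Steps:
d(T, C) = 2*C
X = 69
a = 12725 (a = -40 + 185*69 = -40 + 12765 = 12725)
m(W) = -40613/142 (m(W) = -286 - 1/142 = -40613/142)
√(a + m(d(-25, -1))) = √(12725 - 40613/142) = √(1766337/142) = √250819854/142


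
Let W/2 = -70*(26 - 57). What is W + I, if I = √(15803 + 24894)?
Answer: 4340 + √40697 ≈ 4541.7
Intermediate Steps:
W = 4340 (W = 2*(-70*(26 - 57)) = 2*(-70*(-31)) = 2*2170 = 4340)
I = √40697 ≈ 201.73
W + I = 4340 + √40697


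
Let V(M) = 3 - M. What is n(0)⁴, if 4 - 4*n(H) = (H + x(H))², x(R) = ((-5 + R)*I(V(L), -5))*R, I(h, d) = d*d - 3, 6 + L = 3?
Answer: 1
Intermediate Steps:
L = -3 (L = -6 + 3 = -3)
I(h, d) = -3 + d² (I(h, d) = d² - 3 = -3 + d²)
x(R) = R*(-110 + 22*R) (x(R) = ((-5 + R)*(-3 + (-5)²))*R = ((-5 + R)*(-3 + 25))*R = ((-5 + R)*22)*R = (-110 + 22*R)*R = R*(-110 + 22*R))
n(H) = 1 - (H + 22*H*(-5 + H))²/4
n(0)⁴ = (1 - ¼*0²*(-109 + 22*0)²)⁴ = (1 - ¼*0*(-109 + 0)²)⁴ = (1 - ¼*0*(-109)²)⁴ = (1 - ¼*0*11881)⁴ = (1 + 0)⁴ = 1⁴ = 1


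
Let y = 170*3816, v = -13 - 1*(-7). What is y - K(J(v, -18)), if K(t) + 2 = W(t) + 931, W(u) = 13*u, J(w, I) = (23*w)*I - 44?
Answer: 616071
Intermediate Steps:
v = -6 (v = -13 + 7 = -6)
J(w, I) = -44 + 23*I*w (J(w, I) = 23*I*w - 44 = -44 + 23*I*w)
y = 648720
K(t) = 929 + 13*t (K(t) = -2 + (13*t + 931) = -2 + (931 + 13*t) = 929 + 13*t)
y - K(J(v, -18)) = 648720 - (929 + 13*(-44 + 23*(-18)*(-6))) = 648720 - (929 + 13*(-44 + 2484)) = 648720 - (929 + 13*2440) = 648720 - (929 + 31720) = 648720 - 1*32649 = 648720 - 32649 = 616071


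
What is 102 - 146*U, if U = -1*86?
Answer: 12658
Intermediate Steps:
U = -86
102 - 146*U = 102 - 146*(-86) = 102 + 12556 = 12658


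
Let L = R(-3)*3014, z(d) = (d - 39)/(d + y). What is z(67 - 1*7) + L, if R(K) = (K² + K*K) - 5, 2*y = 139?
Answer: 1449740/37 ≈ 39182.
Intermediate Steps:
y = 139/2 (y = (½)*139 = 139/2 ≈ 69.500)
R(K) = -5 + 2*K² (R(K) = (K² + K²) - 5 = 2*K² - 5 = -5 + 2*K²)
z(d) = (-39 + d)/(139/2 + d) (z(d) = (d - 39)/(d + 139/2) = (-39 + d)/(139/2 + d))
L = 39182 (L = (-5 + 2*(-3)²)*3014 = (-5 + 2*9)*3014 = (-5 + 18)*3014 = 13*3014 = 39182)
z(67 - 1*7) + L = 2*(-39 + (67 - 1*7))/(139 + 2*(67 - 1*7)) + 39182 = 2*(-39 + (67 - 7))/(139 + 2*(67 - 7)) + 39182 = 2*(-39 + 60)/(139 + 2*60) + 39182 = 2*21/(139 + 120) + 39182 = 2*21/259 + 39182 = 2*(1/259)*21 + 39182 = 6/37 + 39182 = 1449740/37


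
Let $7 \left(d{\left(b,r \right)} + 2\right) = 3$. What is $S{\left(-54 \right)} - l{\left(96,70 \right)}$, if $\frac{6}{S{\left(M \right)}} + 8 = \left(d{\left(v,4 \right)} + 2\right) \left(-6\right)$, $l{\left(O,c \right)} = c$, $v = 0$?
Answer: $- \frac{2611}{37} \approx -70.568$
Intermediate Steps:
$d{\left(b,r \right)} = - \frac{11}{7}$ ($d{\left(b,r \right)} = -2 + \frac{1}{7} \cdot 3 = -2 + \frac{3}{7} = - \frac{11}{7}$)
$S{\left(M \right)} = - \frac{21}{37}$ ($S{\left(M \right)} = \frac{6}{-8 + \left(- \frac{11}{7} + 2\right) \left(-6\right)} = \frac{6}{-8 + \frac{3}{7} \left(-6\right)} = \frac{6}{-8 - \frac{18}{7}} = \frac{6}{- \frac{74}{7}} = 6 \left(- \frac{7}{74}\right) = - \frac{21}{37}$)
$S{\left(-54 \right)} - l{\left(96,70 \right)} = - \frac{21}{37} - 70 = - \frac{2611}{37}$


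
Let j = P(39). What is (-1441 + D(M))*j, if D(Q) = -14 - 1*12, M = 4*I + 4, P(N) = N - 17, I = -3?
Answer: -32274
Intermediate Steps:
P(N) = -17 + N
M = -8 (M = 4*(-3) + 4 = -12 + 4 = -8)
j = 22 (j = -17 + 39 = 22)
D(Q) = -26 (D(Q) = -14 - 12 = -26)
(-1441 + D(M))*j = (-1441 - 26)*22 = -1467*22 = -32274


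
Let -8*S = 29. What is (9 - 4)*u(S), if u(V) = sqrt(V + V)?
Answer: 5*I*sqrt(29)/2 ≈ 13.463*I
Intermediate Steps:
S = -29/8 (S = -1/8*29 = -29/8 ≈ -3.6250)
u(V) = sqrt(2)*sqrt(V) (u(V) = sqrt(2*V) = sqrt(2)*sqrt(V))
(9 - 4)*u(S) = (9 - 4)*(sqrt(2)*sqrt(-29/8)) = 5*(sqrt(2)*(I*sqrt(58)/4)) = 5*(I*sqrt(29)/2) = 5*I*sqrt(29)/2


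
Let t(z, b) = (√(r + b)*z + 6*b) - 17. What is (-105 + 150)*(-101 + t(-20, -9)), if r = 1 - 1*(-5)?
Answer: -7740 - 900*I*√3 ≈ -7740.0 - 1558.8*I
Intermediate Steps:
r = 6 (r = 1 + 5 = 6)
t(z, b) = -17 + 6*b + z*√(6 + b) (t(z, b) = (√(6 + b)*z + 6*b) - 17 = (z*√(6 + b) + 6*b) - 17 = (6*b + z*√(6 + b)) - 17 = -17 + 6*b + z*√(6 + b))
(-105 + 150)*(-101 + t(-20, -9)) = (-105 + 150)*(-101 + (-17 + 6*(-9) - 20*√(6 - 9))) = 45*(-101 + (-17 - 54 - 20*I*√3)) = 45*(-101 + (-71 - 20*I*√3)) = 45*(-172 - 20*I*√3) = -7740 - 900*I*√3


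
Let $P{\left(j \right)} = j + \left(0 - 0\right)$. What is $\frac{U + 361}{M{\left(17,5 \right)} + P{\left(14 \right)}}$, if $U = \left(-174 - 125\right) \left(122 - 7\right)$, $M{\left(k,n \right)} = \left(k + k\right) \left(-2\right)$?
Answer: $\frac{17012}{27} \approx 630.07$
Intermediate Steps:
$M{\left(k,n \right)} = - 4 k$ ($M{\left(k,n \right)} = 2 k \left(-2\right) = - 4 k$)
$U = -34385$ ($U = \left(-299\right) 115 = -34385$)
$P{\left(j \right)} = j$ ($P{\left(j \right)} = j + \left(0 + 0\right) = j + 0 = j$)
$\frac{U + 361}{M{\left(17,5 \right)} + P{\left(14 \right)}} = \frac{-34385 + 361}{\left(-4\right) 17 + 14} = - \frac{34024}{-68 + 14} = - \frac{34024}{-54} = \left(-34024\right) \left(- \frac{1}{54}\right) = \frac{17012}{27}$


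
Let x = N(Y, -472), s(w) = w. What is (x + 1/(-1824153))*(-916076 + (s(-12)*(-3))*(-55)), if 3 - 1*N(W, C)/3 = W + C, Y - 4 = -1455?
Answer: -9676269875831848/1824153 ≈ -5.3045e+9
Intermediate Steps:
Y = -1451 (Y = 4 - 1455 = -1451)
N(W, C) = 9 - 3*C - 3*W (N(W, C) = 9 - 3*(W + C) = 9 - 3*(C + W) = 9 + (-3*C - 3*W) = 9 - 3*C - 3*W)
x = 5778 (x = 9 - 3*(-472) - 3*(-1451) = 9 + 1416 + 4353 = 5778)
(x + 1/(-1824153))*(-916076 + (s(-12)*(-3))*(-55)) = (5778 + 1/(-1824153))*(-916076 - 12*(-3)*(-55)) = (5778 - 1/1824153)*(-916076 + 36*(-55)) = 10539956033*(-916076 - 1980)/1824153 = (10539956033/1824153)*(-918056) = -9676269875831848/1824153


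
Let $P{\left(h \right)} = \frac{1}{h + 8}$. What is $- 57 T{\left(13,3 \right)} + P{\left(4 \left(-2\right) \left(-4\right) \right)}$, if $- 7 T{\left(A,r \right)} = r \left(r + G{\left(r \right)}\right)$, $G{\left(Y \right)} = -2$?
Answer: $\frac{6847}{280} \approx 24.454$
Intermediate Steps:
$T{\left(A,r \right)} = - \frac{r \left(-2 + r\right)}{7}$ ($T{\left(A,r \right)} = - \frac{r \left(r - 2\right)}{7} = - \frac{r \left(-2 + r\right)}{7}$)
$P{\left(h \right)} = \frac{1}{8 + h}$
$- 57 T{\left(13,3 \right)} + P{\left(4 \left(-2\right) \left(-4\right) \right)} = - 57 \cdot \frac{1}{7} \cdot 3 \left(2 - 3\right) + \frac{1}{8 + 4 \left(-2\right) \left(-4\right)} = - 57 \cdot \frac{1}{7} \cdot 3 \left(2 - 3\right) + \frac{1}{8 - -32} = - 57 \cdot \frac{1}{7} \cdot 3 \left(-1\right) + \frac{1}{8 + 32} = \left(-57\right) \left(- \frac{3}{7}\right) + \frac{1}{40} = \frac{171}{7} + \frac{1}{40} = \frac{6847}{280}$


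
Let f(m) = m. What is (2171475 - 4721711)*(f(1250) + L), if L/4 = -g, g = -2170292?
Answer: -22142214950648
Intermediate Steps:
L = 8681168 (L = 4*(-1*(-2170292)) = 4*2170292 = 8681168)
(2171475 - 4721711)*(f(1250) + L) = (2171475 - 4721711)*(1250 + 8681168) = -2550236*8682418 = -22142214950648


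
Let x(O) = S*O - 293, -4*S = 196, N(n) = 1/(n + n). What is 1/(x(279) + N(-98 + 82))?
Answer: -32/446849 ≈ -7.1613e-5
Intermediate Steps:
N(n) = 1/(2*n)
S = -49 (S = -¼*196 = -49)
x(O) = -293 - 49*O (x(O) = -49*O - 293 = -293 - 49*O)
1/(x(279) + N(-98 + 82)) = 1/((-293 - 49*279) + 1/(2*(-98 + 82))) = 1/((-293 - 13671) + (½)/(-16)) = 1/(-13964 + (½)*(-1/16)) = 1/(-13964 - 1/32) = 1/(-446849/32) = -32/446849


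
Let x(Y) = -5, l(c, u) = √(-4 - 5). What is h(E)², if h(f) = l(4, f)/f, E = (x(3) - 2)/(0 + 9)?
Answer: -729/49 ≈ -14.878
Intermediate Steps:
l(c, u) = 3*I (l(c, u) = √(-9) = 3*I)
E = -7/9 (E = (-5 - 2)/(0 + 9) = -7/9 ≈ -0.77778)
h(f) = 3*I/f (h(f) = (3*I)/f = 3*I/f)
h(E)² = (3*I/(-7/9))² = (3*I*(-9/7))² = (-27*I/7)² = -729/49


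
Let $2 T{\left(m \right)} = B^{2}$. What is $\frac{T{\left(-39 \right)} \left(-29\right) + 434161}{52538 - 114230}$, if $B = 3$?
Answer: $- \frac{868061}{123384} \approx -7.0354$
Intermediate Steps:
$T{\left(m \right)} = \frac{9}{2}$ ($T{\left(m \right)} = \frac{3^{2}}{2} = \frac{1}{2} \cdot 9 = \frac{9}{2}$)
$\frac{T{\left(-39 \right)} \left(-29\right) + 434161}{52538 - 114230} = \frac{\frac{9}{2} \left(-29\right) + 434161}{52538 - 114230} = \frac{- \frac{261}{2} + 434161}{-61692} = \frac{868061}{2} \left(- \frac{1}{61692}\right) = - \frac{868061}{123384}$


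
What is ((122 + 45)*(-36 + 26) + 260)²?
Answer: 1988100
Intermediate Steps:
((122 + 45)*(-36 + 26) + 260)² = (167*(-10) + 260)² = (-1670 + 260)² = (-1410)² = 1988100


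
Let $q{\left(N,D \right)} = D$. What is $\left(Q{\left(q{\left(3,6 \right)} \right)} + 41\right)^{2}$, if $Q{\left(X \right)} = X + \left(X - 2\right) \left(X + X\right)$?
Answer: $9025$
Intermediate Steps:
$Q{\left(X \right)} = X + 2 X \left(-2 + X\right)$ ($Q{\left(X \right)} = X + \left(-2 + X\right) 2 X = X + 2 X \left(-2 + X\right)$)
$\left(Q{\left(q{\left(3,6 \right)} \right)} + 41\right)^{2} = \left(6 \left(-3 + 2 \cdot 6\right) + 41\right)^{2} = \left(6 \left(-3 + 12\right) + 41\right)^{2} = \left(6 \cdot 9 + 41\right)^{2} = \left(54 + 41\right)^{2} = 95^{2} = 9025$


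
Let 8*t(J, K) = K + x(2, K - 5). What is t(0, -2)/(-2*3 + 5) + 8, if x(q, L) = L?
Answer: 73/8 ≈ 9.1250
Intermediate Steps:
t(J, K) = -5/8 + K/4 (t(J, K) = (K + (K - 5))/8 = (K + (-5 + K))/8 = (-5 + 2*K)/8 = -5/8 + K/4)
t(0, -2)/(-2*3 + 5) + 8 = (-5/8 + (1/4)*(-2))/(-2*3 + 5) + 8 = (-5/8 - 1/2)/(-6 + 5) + 8 = -9/8/(-1) + 8 = -1*(-9/8) + 8 = 9/8 + 8 = 73/8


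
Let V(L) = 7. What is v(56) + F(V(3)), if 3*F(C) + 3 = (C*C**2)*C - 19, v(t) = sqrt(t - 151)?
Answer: 793 + I*sqrt(95) ≈ 793.0 + 9.7468*I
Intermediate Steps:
v(t) = sqrt(-151 + t)
F(C) = -22/3 + C**4/3 (F(C) = -1 + ((C*C**2)*C - 19)/3 = -1 + (C**3*C - 19)/3 = -1 + (C**4 - 19)/3 = -1 + (-19 + C**4)/3 = -1 + (-19/3 + C**4/3) = -22/3 + C**4/3)
v(56) + F(V(3)) = sqrt(-151 + 56) + (-22/3 + (1/3)*7**4) = sqrt(-95) + (-22/3 + (1/3)*2401) = I*sqrt(95) + (-22/3 + 2401/3) = I*sqrt(95) + 793 = 793 + I*sqrt(95)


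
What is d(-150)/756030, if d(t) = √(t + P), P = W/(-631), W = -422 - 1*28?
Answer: I*√594402/47705493 ≈ 1.6161e-5*I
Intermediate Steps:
W = -450 (W = -422 - 28 = -450)
P = 450/631 (P = -450/(-631) = -450*(-1/631) = 450/631 ≈ 0.71315)
d(t) = √(450/631 + t) (d(t) = √(t + 450/631) = √(450/631 + t))
d(-150)/756030 = (√(283950 + 398161*(-150))/631)/756030 = (√(283950 - 59724150)/631)*(1/756030) = (√(-59440200)/631)*(1/756030) = ((10*I*√594402)/631)*(1/756030) = (10*I*√594402/631)*(1/756030) = I*√594402/47705493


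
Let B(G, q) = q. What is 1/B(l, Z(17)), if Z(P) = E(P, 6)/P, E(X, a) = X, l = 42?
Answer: 1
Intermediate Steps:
Z(P) = 1 (Z(P) = P/P = 1)
1/B(l, Z(17)) = 1/1 = 1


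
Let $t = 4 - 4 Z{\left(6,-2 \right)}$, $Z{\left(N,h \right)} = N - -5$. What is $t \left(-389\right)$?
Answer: $15560$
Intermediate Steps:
$Z{\left(N,h \right)} = 5 + N$ ($Z{\left(N,h \right)} = N + 5 = 5 + N$)
$t = -40$ ($t = 4 - 4 \left(5 + 6\right) = 4 - 44 = -40$)
$t \left(-389\right) = \left(-40\right) \left(-389\right) = 15560$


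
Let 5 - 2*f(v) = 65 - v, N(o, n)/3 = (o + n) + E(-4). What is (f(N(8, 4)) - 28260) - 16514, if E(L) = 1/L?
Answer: -358291/8 ≈ -44786.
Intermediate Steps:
N(o, n) = -3/4 + 3*n + 3*o (N(o, n) = 3*((o + n) + 1/(-4)) = 3*((n + o) - 1/4) = 3*(-1/4 + n + o) = -3/4 + 3*n + 3*o)
f(v) = -30 + v/2 (f(v) = 5/2 - (65 - v)/2 = 5/2 + (-65/2 + v/2) = -30 + v/2)
(f(N(8, 4)) - 28260) - 16514 = ((-30 + (-3/4 + 3*4 + 3*8)/2) - 28260) - 16514 = ((-30 + (-3/4 + 12 + 24)/2) - 28260) - 16514 = ((-30 + (1/2)*(141/4)) - 28260) - 16514 = ((-30 + 141/8) - 28260) - 16514 = (-99/8 - 28260) - 16514 = -226179/8 - 16514 = -358291/8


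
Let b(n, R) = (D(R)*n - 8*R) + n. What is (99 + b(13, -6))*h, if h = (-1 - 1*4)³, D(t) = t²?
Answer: -78500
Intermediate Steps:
b(n, R) = n - 8*R + n*R² (b(n, R) = (R²*n - 8*R) + n = (n*R² - 8*R) + n = (-8*R + n*R²) + n = n - 8*R + n*R²)
h = -125 (h = (-1 - 4)³ = (-5)³ = -125)
(99 + b(13, -6))*h = (99 + (13 - 8*(-6) + 13*(-6)²))*(-125) = (99 + (13 + 48 + 13*36))*(-125) = (99 + (13 + 48 + 468))*(-125) = (99 + 529)*(-125) = 628*(-125) = -78500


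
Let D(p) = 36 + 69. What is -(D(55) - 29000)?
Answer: 28895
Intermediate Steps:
D(p) = 105
-(D(55) - 29000) = -(105 - 29000) = -1*(-28895) = 28895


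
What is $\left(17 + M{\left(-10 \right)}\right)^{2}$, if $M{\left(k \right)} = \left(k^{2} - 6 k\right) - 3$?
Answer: $30276$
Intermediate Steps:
$M{\left(k \right)} = -3 + k^{2} - 6 k$
$\left(17 + M{\left(-10 \right)}\right)^{2} = \left(17 - \left(-57 - 100\right)\right)^{2} = \left(17 + \left(-3 + 100 + 60\right)\right)^{2} = \left(17 + 157\right)^{2} = 174^{2} = 30276$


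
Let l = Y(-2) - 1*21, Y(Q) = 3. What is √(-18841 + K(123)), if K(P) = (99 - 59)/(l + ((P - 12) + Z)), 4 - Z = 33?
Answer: 3*I*√33494/4 ≈ 137.26*I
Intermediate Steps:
Z = -29 (Z = 4 - 1*33 = 4 - 33 = -29)
l = -18 (l = 3 - 1*21 = 3 - 21 = -18)
K(P) = 40/(-59 + P) (K(P) = (99 - 59)/(-18 + ((P - 12) - 29)) = 40/(-18 + ((-12 + P) - 29)) = 40/(-18 + (-41 + P)) = 40/(-59 + P))
√(-18841 + K(123)) = √(-18841 + 40/(-59 + 123)) = √(-18841 + 40/64) = √(-18841 + 40*(1/64)) = √(-18841 + 5/8) = √(-150723/8) = 3*I*√33494/4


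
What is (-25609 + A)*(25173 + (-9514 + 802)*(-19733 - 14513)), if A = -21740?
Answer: -14127820612425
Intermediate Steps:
(-25609 + A)*(25173 + (-9514 + 802)*(-19733 - 14513)) = (-25609 - 21740)*(25173 + (-9514 + 802)*(-19733 - 14513)) = -47349*(25173 - 8712*(-34246)) = -47349*(25173 + 298351152) = -47349*298376325 = -14127820612425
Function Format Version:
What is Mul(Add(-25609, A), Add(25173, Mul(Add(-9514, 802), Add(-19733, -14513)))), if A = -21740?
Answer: -14127820612425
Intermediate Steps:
Mul(Add(-25609, A), Add(25173, Mul(Add(-9514, 802), Add(-19733, -14513)))) = Mul(Add(-25609, -21740), Add(25173, Mul(Add(-9514, 802), Add(-19733, -14513)))) = Mul(-47349, Add(25173, Mul(-8712, -34246))) = Mul(-47349, Add(25173, 298351152)) = Mul(-47349, 298376325) = -14127820612425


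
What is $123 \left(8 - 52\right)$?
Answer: $-5412$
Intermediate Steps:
$123 \left(8 - 52\right) = 123 \left(-44\right) = -5412$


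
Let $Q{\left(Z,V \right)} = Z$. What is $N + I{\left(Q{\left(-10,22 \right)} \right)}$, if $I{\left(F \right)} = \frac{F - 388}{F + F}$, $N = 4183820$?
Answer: $\frac{41838399}{10} \approx 4.1838 \cdot 10^{6}$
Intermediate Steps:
$I{\left(F \right)} = \frac{-388 + F}{2 F}$
$N + I{\left(Q{\left(-10,22 \right)} \right)} = 4183820 + \frac{-388 - 10}{2 \left(-10\right)} = 4183820 + \frac{1}{2} \left(- \frac{1}{10}\right) \left(-398\right) = 4183820 + \frac{199}{10} = \frac{41838399}{10}$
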